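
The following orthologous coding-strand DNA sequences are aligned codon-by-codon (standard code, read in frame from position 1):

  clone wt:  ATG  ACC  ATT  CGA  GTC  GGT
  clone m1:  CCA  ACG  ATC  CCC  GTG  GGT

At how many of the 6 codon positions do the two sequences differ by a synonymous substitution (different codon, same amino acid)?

Codon 1: ATG Met / CCA Pro — nonsynonymous.
Codon 2: ACC Thr / ACG Thr — synonymous.
Codon 3: ATT Ile / ATC Ile — synonymous.
Codon 4: CGA Arg / CCC Pro — nonsynonymous.
Codon 5: GTC Val / GTG Val — synonymous.
Codon 6: GGT Gly / GGT Gly — identical.
Synonymous differences: 3.

3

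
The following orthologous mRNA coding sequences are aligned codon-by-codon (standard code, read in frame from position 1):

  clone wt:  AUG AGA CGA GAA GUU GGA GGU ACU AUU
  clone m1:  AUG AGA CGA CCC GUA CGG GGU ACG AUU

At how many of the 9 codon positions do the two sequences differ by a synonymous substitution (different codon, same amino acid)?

2

Codon 1: AUG Met / AUG Met — identical.
Codon 2: AGA Arg / AGA Arg — identical.
Codon 3: CGA Arg / CGA Arg — identical.
Codon 4: GAA Glu / CCC Pro — nonsynonymous.
Codon 5: GUU Val / GUA Val — synonymous.
Codon 6: GGA Gly / CGG Arg — nonsynonymous.
Codon 7: GGU Gly / GGU Gly — identical.
Codon 8: ACU Thr / ACG Thr — synonymous.
Codon 9: AUU Ile / AUU Ile — identical.
Synonymous differences: 2.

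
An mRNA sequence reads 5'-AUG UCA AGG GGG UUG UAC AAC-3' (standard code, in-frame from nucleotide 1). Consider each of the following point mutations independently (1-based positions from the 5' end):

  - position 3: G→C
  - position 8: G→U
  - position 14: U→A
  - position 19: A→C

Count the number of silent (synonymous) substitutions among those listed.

Codon 1: AUG (Met) → AUC (Ile) — missense.
Codon 3: AGG (Arg) → AUG (Met) — missense.
Codon 5: UUG (Leu) → UAG (Stop) — nonsense.
Codon 7: AAC (Asn) → CAC (His) — missense.
Synonymous: 0 of 4.

0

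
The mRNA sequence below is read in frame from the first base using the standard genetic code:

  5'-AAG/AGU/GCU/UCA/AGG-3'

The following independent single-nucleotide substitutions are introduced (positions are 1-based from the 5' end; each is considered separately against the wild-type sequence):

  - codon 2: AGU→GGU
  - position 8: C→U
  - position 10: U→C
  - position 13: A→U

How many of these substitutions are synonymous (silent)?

0

Codon 2: AGU (Ser) → GGU (Gly) — missense.
Codon 3: GCU (Ala) → GUU (Val) — missense.
Codon 4: UCA (Ser) → CCA (Pro) — missense.
Codon 5: AGG (Arg) → UGG (Trp) — missense.
Synonymous: 0 of 4.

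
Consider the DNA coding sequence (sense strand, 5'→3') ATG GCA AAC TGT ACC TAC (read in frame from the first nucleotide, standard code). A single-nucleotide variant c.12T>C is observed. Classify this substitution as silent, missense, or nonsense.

Position 12 falls in codon 4: TGT → Cys.
After the substitution the codon is TGC → Cys.
Both encode Cys, so the change is synonymous.

silent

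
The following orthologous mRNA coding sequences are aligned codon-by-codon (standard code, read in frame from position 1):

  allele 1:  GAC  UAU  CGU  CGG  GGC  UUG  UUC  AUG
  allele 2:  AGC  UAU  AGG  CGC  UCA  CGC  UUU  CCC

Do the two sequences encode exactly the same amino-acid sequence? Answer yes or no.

no

Codon 1: GAC Asp / AGC Ser — nonsynonymous.
Codon 2: UAU Tyr / UAU Tyr — identical.
Codon 3: CGU Arg / AGG Arg — synonymous.
Codon 4: CGG Arg / CGC Arg — synonymous.
Codon 5: GGC Gly / UCA Ser — nonsynonymous.
Codon 6: UUG Leu / CGC Arg — nonsynonymous.
Codon 7: UUC Phe / UUU Phe — synonymous.
Codon 8: AUG Met / CCC Pro — nonsynonymous.
Nonsynonymous differences: 4 → different protein.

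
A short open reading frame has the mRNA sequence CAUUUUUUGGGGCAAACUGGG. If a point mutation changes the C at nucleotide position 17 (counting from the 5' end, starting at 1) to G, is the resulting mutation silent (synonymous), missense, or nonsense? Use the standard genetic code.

Position 17 falls in codon 6: ACU → Thr.
After the substitution the codon is AGU → Ser.
Thr ≠ Ser, so this is a missense mutation.

missense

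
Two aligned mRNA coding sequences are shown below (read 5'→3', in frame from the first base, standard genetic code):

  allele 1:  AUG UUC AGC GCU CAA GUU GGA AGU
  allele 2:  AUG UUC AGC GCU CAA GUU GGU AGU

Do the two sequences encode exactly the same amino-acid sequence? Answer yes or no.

Codon 1: AUG Met / AUG Met — identical.
Codon 2: UUC Phe / UUC Phe — identical.
Codon 3: AGC Ser / AGC Ser — identical.
Codon 4: GCU Ala / GCU Ala — identical.
Codon 5: CAA Gln / CAA Gln — identical.
Codon 6: GUU Val / GUU Val — identical.
Codon 7: GGA Gly / GGU Gly — synonymous.
Codon 8: AGU Ser / AGU Ser — identical.
Nonsynonymous differences: 0 → same protein.

yes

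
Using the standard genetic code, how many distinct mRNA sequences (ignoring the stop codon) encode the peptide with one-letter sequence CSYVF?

192

Cys: 2 codons.
Ser: 6 codons.
Tyr: 2 codons.
Val: 4 codons.
Phe: 2 codons.
2 × 6 × 2 × 4 × 2 = 192.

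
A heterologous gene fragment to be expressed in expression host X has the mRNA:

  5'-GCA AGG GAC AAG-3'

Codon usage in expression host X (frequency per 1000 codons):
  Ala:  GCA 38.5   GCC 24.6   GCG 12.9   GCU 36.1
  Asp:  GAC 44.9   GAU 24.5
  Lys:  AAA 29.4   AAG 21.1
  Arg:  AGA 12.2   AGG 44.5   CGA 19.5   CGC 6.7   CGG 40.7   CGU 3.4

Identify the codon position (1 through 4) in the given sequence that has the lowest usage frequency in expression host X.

Codon 1 GCA (Ala): 38.5 per 1000.
Codon 2 AGG (Arg): 44.5 per 1000.
Codon 3 GAC (Asp): 44.9 per 1000.
Codon 4 AAG (Lys): 21.1 per 1000.
Lowest frequency is 21.1 at codon 4.

4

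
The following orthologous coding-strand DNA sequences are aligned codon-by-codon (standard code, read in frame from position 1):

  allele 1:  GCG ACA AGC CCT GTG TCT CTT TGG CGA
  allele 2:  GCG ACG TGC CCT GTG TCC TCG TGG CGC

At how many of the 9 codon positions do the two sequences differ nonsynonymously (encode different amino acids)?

2

Codon 1: GCG Ala / GCG Ala — identical.
Codon 2: ACA Thr / ACG Thr — synonymous.
Codon 3: AGC Ser / TGC Cys — nonsynonymous.
Codon 4: CCT Pro / CCT Pro — identical.
Codon 5: GTG Val / GTG Val — identical.
Codon 6: TCT Ser / TCC Ser — synonymous.
Codon 7: CTT Leu / TCG Ser — nonsynonymous.
Codon 8: TGG Trp / TGG Trp — identical.
Codon 9: CGA Arg / CGC Arg — synonymous.
Nonsynonymous differences: 2.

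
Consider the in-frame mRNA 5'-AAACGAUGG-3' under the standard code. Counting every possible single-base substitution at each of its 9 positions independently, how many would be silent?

5

Codon 1 (AAA, Lys): 1 synonymous substitution.
Codon 2 (CGA, Arg): 4 synonymous substitutions.
Codon 3 (UGG, Trp): 0 synonymous substitutions.
Total: 1 + 4 + 0 = 5.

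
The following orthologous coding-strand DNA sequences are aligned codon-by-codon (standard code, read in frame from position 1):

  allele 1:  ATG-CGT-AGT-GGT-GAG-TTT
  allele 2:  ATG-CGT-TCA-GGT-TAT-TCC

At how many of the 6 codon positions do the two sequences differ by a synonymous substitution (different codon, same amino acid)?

Codon 1: ATG Met / ATG Met — identical.
Codon 2: CGT Arg / CGT Arg — identical.
Codon 3: AGT Ser / TCA Ser — synonymous.
Codon 4: GGT Gly / GGT Gly — identical.
Codon 5: GAG Glu / TAT Tyr — nonsynonymous.
Codon 6: TTT Phe / TCC Ser — nonsynonymous.
Synonymous differences: 1.

1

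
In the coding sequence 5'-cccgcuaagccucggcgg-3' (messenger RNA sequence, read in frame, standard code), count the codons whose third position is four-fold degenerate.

5

Codon 1 CCC (Pro): third position 4-fold.
Codon 2 GCU (Ala): third position 4-fold.
Codon 3 AAG (Lys): third position 2-fold.
Codon 4 CCU (Pro): third position 4-fold.
Codon 5 CGG (Arg): third position 4-fold.
Codon 6 CGG (Arg): third position 4-fold.
Four-fold degenerate third positions: 5.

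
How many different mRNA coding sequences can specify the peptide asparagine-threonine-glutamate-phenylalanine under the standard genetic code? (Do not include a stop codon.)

32

Asn: 2 codons.
Thr: 4 codons.
Glu: 2 codons.
Phe: 2 codons.
2 × 4 × 2 × 2 = 32.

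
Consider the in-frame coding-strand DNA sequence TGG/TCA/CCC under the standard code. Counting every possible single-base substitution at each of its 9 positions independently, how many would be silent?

Codon 1 (TGG, Trp): 0 synonymous substitutions.
Codon 2 (TCA, Ser): 3 synonymous substitutions.
Codon 3 (CCC, Pro): 3 synonymous substitutions.
Total: 0 + 3 + 3 = 6.

6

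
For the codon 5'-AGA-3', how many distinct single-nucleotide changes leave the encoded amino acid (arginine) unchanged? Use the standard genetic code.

Position 1: CGA → 1 synonymous.
Position 2: none → 0 synonymous.
Position 3: AGG → 1 synonymous.
Total: 1 + 0 + 1 = 2.

2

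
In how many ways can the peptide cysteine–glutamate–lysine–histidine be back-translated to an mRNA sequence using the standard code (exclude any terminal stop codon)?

16

Cys: 2 codons.
Glu: 2 codons.
Lys: 2 codons.
His: 2 codons.
2 × 2 × 2 × 2 = 16.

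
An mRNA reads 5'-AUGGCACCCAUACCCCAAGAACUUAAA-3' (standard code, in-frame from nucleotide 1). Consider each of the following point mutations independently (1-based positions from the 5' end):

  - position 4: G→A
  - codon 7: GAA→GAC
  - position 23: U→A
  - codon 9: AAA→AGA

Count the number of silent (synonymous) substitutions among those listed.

Codon 2: GCA (Ala) → ACA (Thr) — missense.
Codon 7: GAA (Glu) → GAC (Asp) — missense.
Codon 8: CUU (Leu) → CAU (His) — missense.
Codon 9: AAA (Lys) → AGA (Arg) — missense.
Synonymous: 0 of 4.

0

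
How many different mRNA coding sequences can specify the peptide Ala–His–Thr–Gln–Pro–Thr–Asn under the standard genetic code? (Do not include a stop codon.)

2048

Ala: 4 codons.
His: 2 codons.
Thr: 4 codons.
Gln: 2 codons.
Pro: 4 codons.
Thr: 4 codons.
Asn: 2 codons.
4 × 2 × 4 × 2 × 4 × 4 × 2 = 2048.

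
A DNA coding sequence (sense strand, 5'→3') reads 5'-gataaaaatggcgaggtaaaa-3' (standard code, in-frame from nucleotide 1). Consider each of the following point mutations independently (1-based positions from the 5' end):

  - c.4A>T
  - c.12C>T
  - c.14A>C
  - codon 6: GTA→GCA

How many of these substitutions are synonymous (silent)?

1

Codon 2: AAA (Lys) → TAA (Stop) — nonsense.
Codon 4: GGC (Gly) → GGT (Gly) — synonymous.
Codon 5: GAG (Glu) → GCG (Ala) — missense.
Codon 6: GTA (Val) → GCA (Ala) — missense.
Synonymous: 1 of 4.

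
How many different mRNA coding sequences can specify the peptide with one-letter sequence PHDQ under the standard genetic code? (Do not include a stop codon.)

32

Pro: 4 codons.
His: 2 codons.
Asp: 2 codons.
Gln: 2 codons.
4 × 2 × 2 × 2 = 32.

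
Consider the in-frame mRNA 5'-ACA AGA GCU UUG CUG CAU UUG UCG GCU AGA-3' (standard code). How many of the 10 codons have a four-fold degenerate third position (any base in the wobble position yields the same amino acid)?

Codon 1 ACA (Thr): third position 4-fold.
Codon 2 AGA (Arg): third position 2-fold.
Codon 3 GCU (Ala): third position 4-fold.
Codon 4 UUG (Leu): third position 2-fold.
Codon 5 CUG (Leu): third position 4-fold.
Codon 6 CAU (His): third position 2-fold.
Codon 7 UUG (Leu): third position 2-fold.
Codon 8 UCG (Ser): third position 4-fold.
Codon 9 GCU (Ala): third position 4-fold.
Codon 10 AGA (Arg): third position 2-fold.
Four-fold degenerate third positions: 5.

5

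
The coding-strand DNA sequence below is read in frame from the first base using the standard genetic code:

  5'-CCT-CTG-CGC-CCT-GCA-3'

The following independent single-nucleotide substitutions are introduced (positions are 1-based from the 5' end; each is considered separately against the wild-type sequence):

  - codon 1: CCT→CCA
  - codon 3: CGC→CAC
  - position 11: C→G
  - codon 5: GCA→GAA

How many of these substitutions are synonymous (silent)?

Codon 1: CCT (Pro) → CCA (Pro) — synonymous.
Codon 3: CGC (Arg) → CAC (His) — missense.
Codon 4: CCT (Pro) → CGT (Arg) — missense.
Codon 5: GCA (Ala) → GAA (Glu) — missense.
Synonymous: 1 of 4.

1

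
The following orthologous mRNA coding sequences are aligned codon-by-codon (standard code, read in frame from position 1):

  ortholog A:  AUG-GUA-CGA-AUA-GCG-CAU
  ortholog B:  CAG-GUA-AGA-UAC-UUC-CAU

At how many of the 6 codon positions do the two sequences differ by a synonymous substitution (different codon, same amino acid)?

Codon 1: AUG Met / CAG Gln — nonsynonymous.
Codon 2: GUA Val / GUA Val — identical.
Codon 3: CGA Arg / AGA Arg — synonymous.
Codon 4: AUA Ile / UAC Tyr — nonsynonymous.
Codon 5: GCG Ala / UUC Phe — nonsynonymous.
Codon 6: CAU His / CAU His — identical.
Synonymous differences: 1.

1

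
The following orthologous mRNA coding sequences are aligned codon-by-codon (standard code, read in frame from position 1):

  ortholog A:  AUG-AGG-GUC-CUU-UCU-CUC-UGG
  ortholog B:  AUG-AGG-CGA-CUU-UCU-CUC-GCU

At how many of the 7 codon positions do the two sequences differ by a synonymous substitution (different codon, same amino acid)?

Codon 1: AUG Met / AUG Met — identical.
Codon 2: AGG Arg / AGG Arg — identical.
Codon 3: GUC Val / CGA Arg — nonsynonymous.
Codon 4: CUU Leu / CUU Leu — identical.
Codon 5: UCU Ser / UCU Ser — identical.
Codon 6: CUC Leu / CUC Leu — identical.
Codon 7: UGG Trp / GCU Ala — nonsynonymous.
Synonymous differences: 0.

0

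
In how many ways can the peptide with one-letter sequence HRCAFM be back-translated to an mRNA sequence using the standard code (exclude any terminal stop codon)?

192

His: 2 codons.
Arg: 6 codons.
Cys: 2 codons.
Ala: 4 codons.
Phe: 2 codons.
Met: 1 codon.
2 × 6 × 2 × 4 × 2 × 1 = 192.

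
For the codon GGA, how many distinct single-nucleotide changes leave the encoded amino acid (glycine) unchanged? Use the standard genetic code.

Position 1: none → 0 synonymous.
Position 2: none → 0 synonymous.
Position 3: GGU, GGC, GGG → 3 synonymous.
Total: 0 + 0 + 3 = 3.

3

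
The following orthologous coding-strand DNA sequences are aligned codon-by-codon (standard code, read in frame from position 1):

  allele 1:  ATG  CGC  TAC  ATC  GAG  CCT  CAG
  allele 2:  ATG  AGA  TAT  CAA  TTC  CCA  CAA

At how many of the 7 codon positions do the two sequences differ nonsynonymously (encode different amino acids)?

2

Codon 1: ATG Met / ATG Met — identical.
Codon 2: CGC Arg / AGA Arg — synonymous.
Codon 3: TAC Tyr / TAT Tyr — synonymous.
Codon 4: ATC Ile / CAA Gln — nonsynonymous.
Codon 5: GAG Glu / TTC Phe — nonsynonymous.
Codon 6: CCT Pro / CCA Pro — synonymous.
Codon 7: CAG Gln / CAA Gln — synonymous.
Nonsynonymous differences: 2.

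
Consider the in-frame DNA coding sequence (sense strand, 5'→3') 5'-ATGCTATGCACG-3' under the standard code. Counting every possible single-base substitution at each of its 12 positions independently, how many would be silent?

8

Codon 1 (ATG, Met): 0 synonymous substitutions.
Codon 2 (CTA, Leu): 4 synonymous substitutions.
Codon 3 (TGC, Cys): 1 synonymous substitution.
Codon 4 (ACG, Thr): 3 synonymous substitutions.
Total: 0 + 4 + 1 + 3 = 8.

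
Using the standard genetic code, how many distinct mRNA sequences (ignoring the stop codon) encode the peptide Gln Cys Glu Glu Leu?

96

Gln: 2 codons.
Cys: 2 codons.
Glu: 2 codons.
Glu: 2 codons.
Leu: 6 codons.
2 × 2 × 2 × 2 × 6 = 96.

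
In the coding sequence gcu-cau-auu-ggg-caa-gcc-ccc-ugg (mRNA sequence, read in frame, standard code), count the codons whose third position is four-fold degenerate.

4

Codon 1 GCU (Ala): third position 4-fold.
Codon 2 CAU (His): third position 2-fold.
Codon 3 AUU (Ile): third position 3-fold.
Codon 4 GGG (Gly): third position 4-fold.
Codon 5 CAA (Gln): third position 2-fold.
Codon 6 GCC (Ala): third position 4-fold.
Codon 7 CCC (Pro): third position 4-fold.
Codon 8 UGG (Trp): third position 1-fold.
Four-fold degenerate third positions: 4.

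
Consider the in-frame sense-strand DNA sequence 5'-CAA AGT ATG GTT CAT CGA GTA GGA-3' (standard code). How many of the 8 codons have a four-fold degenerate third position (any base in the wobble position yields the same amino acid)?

4

Codon 1 CAA (Gln): third position 2-fold.
Codon 2 AGT (Ser): third position 2-fold.
Codon 3 ATG (Met): third position 1-fold.
Codon 4 GTT (Val): third position 4-fold.
Codon 5 CAT (His): third position 2-fold.
Codon 6 CGA (Arg): third position 4-fold.
Codon 7 GTA (Val): third position 4-fold.
Codon 8 GGA (Gly): third position 4-fold.
Four-fold degenerate third positions: 4.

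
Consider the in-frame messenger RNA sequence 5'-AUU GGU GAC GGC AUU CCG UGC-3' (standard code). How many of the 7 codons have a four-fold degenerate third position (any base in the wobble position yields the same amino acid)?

Codon 1 AUU (Ile): third position 3-fold.
Codon 2 GGU (Gly): third position 4-fold.
Codon 3 GAC (Asp): third position 2-fold.
Codon 4 GGC (Gly): third position 4-fold.
Codon 5 AUU (Ile): third position 3-fold.
Codon 6 CCG (Pro): third position 4-fold.
Codon 7 UGC (Cys): third position 2-fold.
Four-fold degenerate third positions: 3.

3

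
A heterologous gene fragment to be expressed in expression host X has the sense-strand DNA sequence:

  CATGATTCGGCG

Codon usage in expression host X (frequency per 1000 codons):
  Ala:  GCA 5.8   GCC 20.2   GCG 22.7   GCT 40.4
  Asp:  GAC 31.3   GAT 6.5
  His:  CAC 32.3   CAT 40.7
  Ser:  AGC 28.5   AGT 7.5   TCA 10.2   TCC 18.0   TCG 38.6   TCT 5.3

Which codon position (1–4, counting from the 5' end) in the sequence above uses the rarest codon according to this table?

2

Codon 1 CAT (His): 40.7 per 1000.
Codon 2 GAT (Asp): 6.5 per 1000.
Codon 3 TCG (Ser): 38.6 per 1000.
Codon 4 GCG (Ala): 22.7 per 1000.
Lowest frequency is 6.5 at codon 2.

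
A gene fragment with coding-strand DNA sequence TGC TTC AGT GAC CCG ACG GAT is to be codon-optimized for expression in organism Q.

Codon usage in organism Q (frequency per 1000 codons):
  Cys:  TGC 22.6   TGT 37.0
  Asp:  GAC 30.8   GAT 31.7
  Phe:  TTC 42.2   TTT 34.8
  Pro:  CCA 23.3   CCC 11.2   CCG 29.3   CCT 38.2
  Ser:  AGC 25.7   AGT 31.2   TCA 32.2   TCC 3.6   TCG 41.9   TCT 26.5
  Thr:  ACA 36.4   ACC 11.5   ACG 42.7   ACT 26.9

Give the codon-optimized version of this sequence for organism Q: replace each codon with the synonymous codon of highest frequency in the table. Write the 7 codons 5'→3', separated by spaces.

Codon 1 (Cys): best is TGT at 37.0.
Codon 2 (Phe): best is TTC at 42.2.
Codon 3 (Ser): best is TCG at 41.9.
Codon 4 (Asp): best is GAT at 31.7.
Codon 5 (Pro): best is CCT at 38.2.
Codon 6 (Thr): best is ACG at 42.7.
Codon 7 (Asp): best is GAT at 31.7.

TGT TTC TCG GAT CCT ACG GAT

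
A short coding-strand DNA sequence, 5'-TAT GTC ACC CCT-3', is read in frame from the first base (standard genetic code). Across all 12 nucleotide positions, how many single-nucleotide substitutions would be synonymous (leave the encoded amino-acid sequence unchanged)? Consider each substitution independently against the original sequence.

10

Codon 1 (TAT, Tyr): 1 synonymous substitution.
Codon 2 (GTC, Val): 3 synonymous substitutions.
Codon 3 (ACC, Thr): 3 synonymous substitutions.
Codon 4 (CCT, Pro): 3 synonymous substitutions.
Total: 1 + 3 + 3 + 3 = 10.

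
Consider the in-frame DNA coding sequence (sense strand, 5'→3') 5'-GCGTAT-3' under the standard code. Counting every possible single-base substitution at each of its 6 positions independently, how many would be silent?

4

Codon 1 (GCG, Ala): 3 synonymous substitutions.
Codon 2 (TAT, Tyr): 1 synonymous substitution.
Total: 3 + 1 = 4.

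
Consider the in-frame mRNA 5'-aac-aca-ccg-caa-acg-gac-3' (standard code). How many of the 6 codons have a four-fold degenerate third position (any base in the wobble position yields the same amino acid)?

3

Codon 1 AAC (Asn): third position 2-fold.
Codon 2 ACA (Thr): third position 4-fold.
Codon 3 CCG (Pro): third position 4-fold.
Codon 4 CAA (Gln): third position 2-fold.
Codon 5 ACG (Thr): third position 4-fold.
Codon 6 GAC (Asp): third position 2-fold.
Four-fold degenerate third positions: 3.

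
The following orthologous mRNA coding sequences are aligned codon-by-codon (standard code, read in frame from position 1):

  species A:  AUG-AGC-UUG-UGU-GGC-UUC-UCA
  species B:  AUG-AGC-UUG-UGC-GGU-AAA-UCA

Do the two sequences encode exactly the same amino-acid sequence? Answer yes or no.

Codon 1: AUG Met / AUG Met — identical.
Codon 2: AGC Ser / AGC Ser — identical.
Codon 3: UUG Leu / UUG Leu — identical.
Codon 4: UGU Cys / UGC Cys — synonymous.
Codon 5: GGC Gly / GGU Gly — synonymous.
Codon 6: UUC Phe / AAA Lys — nonsynonymous.
Codon 7: UCA Ser / UCA Ser — identical.
Nonsynonymous differences: 1 → different protein.

no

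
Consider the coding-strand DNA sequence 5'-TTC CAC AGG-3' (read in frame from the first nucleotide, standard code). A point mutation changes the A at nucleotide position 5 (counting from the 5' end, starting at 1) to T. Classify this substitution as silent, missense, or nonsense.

Position 5 falls in codon 2: CAC → His.
After the substitution the codon is CTC → Leu.
His ≠ Leu, so this is a missense mutation.

missense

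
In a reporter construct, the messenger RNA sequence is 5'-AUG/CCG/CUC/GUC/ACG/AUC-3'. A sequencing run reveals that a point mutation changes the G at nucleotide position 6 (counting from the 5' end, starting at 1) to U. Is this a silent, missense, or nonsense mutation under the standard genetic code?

silent

Position 6 falls in codon 2: CCG → Pro.
After the substitution the codon is CCU → Pro.
Both encode Pro, so the change is synonymous.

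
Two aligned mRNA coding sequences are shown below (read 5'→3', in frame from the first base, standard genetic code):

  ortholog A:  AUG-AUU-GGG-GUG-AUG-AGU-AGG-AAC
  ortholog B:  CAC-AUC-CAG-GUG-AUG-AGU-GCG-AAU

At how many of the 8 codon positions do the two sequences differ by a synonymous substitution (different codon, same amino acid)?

2

Codon 1: AUG Met / CAC His — nonsynonymous.
Codon 2: AUU Ile / AUC Ile — synonymous.
Codon 3: GGG Gly / CAG Gln — nonsynonymous.
Codon 4: GUG Val / GUG Val — identical.
Codon 5: AUG Met / AUG Met — identical.
Codon 6: AGU Ser / AGU Ser — identical.
Codon 7: AGG Arg / GCG Ala — nonsynonymous.
Codon 8: AAC Asn / AAU Asn — synonymous.
Synonymous differences: 2.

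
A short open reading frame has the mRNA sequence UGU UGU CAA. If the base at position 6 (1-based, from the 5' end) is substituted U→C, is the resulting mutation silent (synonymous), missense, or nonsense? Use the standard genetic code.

Position 6 falls in codon 2: UGU → Cys.
After the substitution the codon is UGC → Cys.
Both encode Cys, so the change is synonymous.

silent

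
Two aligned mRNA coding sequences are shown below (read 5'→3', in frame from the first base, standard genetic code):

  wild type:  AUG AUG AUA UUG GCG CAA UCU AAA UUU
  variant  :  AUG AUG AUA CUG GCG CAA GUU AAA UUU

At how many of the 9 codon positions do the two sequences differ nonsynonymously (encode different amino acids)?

1

Codon 1: AUG Met / AUG Met — identical.
Codon 2: AUG Met / AUG Met — identical.
Codon 3: AUA Ile / AUA Ile — identical.
Codon 4: UUG Leu / CUG Leu — synonymous.
Codon 5: GCG Ala / GCG Ala — identical.
Codon 6: CAA Gln / CAA Gln — identical.
Codon 7: UCU Ser / GUU Val — nonsynonymous.
Codon 8: AAA Lys / AAA Lys — identical.
Codon 9: UUU Phe / UUU Phe — identical.
Nonsynonymous differences: 1.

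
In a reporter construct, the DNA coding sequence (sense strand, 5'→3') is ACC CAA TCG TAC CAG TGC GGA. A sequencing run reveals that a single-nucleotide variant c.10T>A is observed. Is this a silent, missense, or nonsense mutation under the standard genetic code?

missense

Position 10 falls in codon 4: TAC → Tyr.
After the substitution the codon is AAC → Asn.
Tyr ≠ Asn, so this is a missense mutation.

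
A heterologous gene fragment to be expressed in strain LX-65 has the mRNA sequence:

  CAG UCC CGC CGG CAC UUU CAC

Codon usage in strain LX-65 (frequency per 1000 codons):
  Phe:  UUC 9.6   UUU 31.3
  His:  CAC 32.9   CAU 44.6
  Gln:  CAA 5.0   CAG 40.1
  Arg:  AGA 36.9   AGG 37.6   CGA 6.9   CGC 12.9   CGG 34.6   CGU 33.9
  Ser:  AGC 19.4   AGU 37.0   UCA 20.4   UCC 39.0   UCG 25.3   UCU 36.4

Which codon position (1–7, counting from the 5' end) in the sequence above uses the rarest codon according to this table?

Codon 1 CAG (Gln): 40.1 per 1000.
Codon 2 UCC (Ser): 39.0 per 1000.
Codon 3 CGC (Arg): 12.9 per 1000.
Codon 4 CGG (Arg): 34.6 per 1000.
Codon 5 CAC (His): 32.9 per 1000.
Codon 6 UUU (Phe): 31.3 per 1000.
Codon 7 CAC (His): 32.9 per 1000.
Lowest frequency is 12.9 at codon 3.

3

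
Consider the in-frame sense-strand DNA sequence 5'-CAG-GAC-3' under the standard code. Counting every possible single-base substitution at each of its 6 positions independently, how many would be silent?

2

Codon 1 (CAG, Gln): 1 synonymous substitution.
Codon 2 (GAC, Asp): 1 synonymous substitution.
Total: 1 + 1 = 2.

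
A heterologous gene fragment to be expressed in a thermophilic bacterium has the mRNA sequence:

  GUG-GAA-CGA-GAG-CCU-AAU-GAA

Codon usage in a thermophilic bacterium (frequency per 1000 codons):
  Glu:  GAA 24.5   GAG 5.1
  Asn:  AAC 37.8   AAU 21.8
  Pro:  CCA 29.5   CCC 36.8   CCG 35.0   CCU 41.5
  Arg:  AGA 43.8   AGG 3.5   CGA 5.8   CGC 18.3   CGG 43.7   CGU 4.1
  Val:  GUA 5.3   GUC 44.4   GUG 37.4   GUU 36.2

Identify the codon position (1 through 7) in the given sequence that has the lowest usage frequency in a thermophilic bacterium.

Codon 1 GUG (Val): 37.4 per 1000.
Codon 2 GAA (Glu): 24.5 per 1000.
Codon 3 CGA (Arg): 5.8 per 1000.
Codon 4 GAG (Glu): 5.1 per 1000.
Codon 5 CCU (Pro): 41.5 per 1000.
Codon 6 AAU (Asn): 21.8 per 1000.
Codon 7 GAA (Glu): 24.5 per 1000.
Lowest frequency is 5.1 at codon 4.

4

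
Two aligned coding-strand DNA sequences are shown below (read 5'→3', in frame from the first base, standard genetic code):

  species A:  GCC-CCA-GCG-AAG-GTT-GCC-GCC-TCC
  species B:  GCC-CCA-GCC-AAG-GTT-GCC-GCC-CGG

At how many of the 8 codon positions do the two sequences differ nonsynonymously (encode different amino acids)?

Codon 1: GCC Ala / GCC Ala — identical.
Codon 2: CCA Pro / CCA Pro — identical.
Codon 3: GCG Ala / GCC Ala — synonymous.
Codon 4: AAG Lys / AAG Lys — identical.
Codon 5: GTT Val / GTT Val — identical.
Codon 6: GCC Ala / GCC Ala — identical.
Codon 7: GCC Ala / GCC Ala — identical.
Codon 8: TCC Ser / CGG Arg — nonsynonymous.
Nonsynonymous differences: 1.

1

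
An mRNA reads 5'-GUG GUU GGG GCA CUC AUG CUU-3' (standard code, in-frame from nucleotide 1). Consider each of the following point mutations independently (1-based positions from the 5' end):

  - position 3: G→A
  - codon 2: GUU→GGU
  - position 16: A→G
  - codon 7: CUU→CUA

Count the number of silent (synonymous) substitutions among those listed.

Codon 1: GUG (Val) → GUA (Val) — synonymous.
Codon 2: GUU (Val) → GGU (Gly) — missense.
Codon 6: AUG (Met) → GUG (Val) — missense.
Codon 7: CUU (Leu) → CUA (Leu) — synonymous.
Synonymous: 2 of 4.

2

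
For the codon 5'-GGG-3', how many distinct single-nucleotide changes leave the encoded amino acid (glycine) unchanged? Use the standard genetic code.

3

Position 1: none → 0 synonymous.
Position 2: none → 0 synonymous.
Position 3: GGU, GGC, GGA → 3 synonymous.
Total: 0 + 0 + 3 = 3.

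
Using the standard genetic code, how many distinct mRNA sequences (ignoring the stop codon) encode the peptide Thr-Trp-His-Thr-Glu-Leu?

384

Thr: 4 codons.
Trp: 1 codon.
His: 2 codons.
Thr: 4 codons.
Glu: 2 codons.
Leu: 6 codons.
4 × 1 × 2 × 4 × 2 × 6 = 384.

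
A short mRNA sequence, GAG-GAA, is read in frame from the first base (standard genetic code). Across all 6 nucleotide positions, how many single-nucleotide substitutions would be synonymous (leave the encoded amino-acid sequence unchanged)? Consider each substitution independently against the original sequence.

2

Codon 1 (GAG, Glu): 1 synonymous substitution.
Codon 2 (GAA, Glu): 1 synonymous substitution.
Total: 1 + 1 = 2.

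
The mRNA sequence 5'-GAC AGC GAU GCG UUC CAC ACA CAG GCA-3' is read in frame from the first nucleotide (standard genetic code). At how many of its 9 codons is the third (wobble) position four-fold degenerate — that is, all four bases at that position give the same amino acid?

Codon 1 GAC (Asp): third position 2-fold.
Codon 2 AGC (Ser): third position 2-fold.
Codon 3 GAU (Asp): third position 2-fold.
Codon 4 GCG (Ala): third position 4-fold.
Codon 5 UUC (Phe): third position 2-fold.
Codon 6 CAC (His): third position 2-fold.
Codon 7 ACA (Thr): third position 4-fold.
Codon 8 CAG (Gln): third position 2-fold.
Codon 9 GCA (Ala): third position 4-fold.
Four-fold degenerate third positions: 3.

3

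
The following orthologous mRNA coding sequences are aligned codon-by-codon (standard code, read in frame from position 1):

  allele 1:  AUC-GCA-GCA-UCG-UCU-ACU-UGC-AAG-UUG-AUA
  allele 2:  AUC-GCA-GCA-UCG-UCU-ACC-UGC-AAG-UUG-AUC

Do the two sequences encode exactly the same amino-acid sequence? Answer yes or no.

Codon 1: AUC Ile / AUC Ile — identical.
Codon 2: GCA Ala / GCA Ala — identical.
Codon 3: GCA Ala / GCA Ala — identical.
Codon 4: UCG Ser / UCG Ser — identical.
Codon 5: UCU Ser / UCU Ser — identical.
Codon 6: ACU Thr / ACC Thr — synonymous.
Codon 7: UGC Cys / UGC Cys — identical.
Codon 8: AAG Lys / AAG Lys — identical.
Codon 9: UUG Leu / UUG Leu — identical.
Codon 10: AUA Ile / AUC Ile — synonymous.
Nonsynonymous differences: 0 → same protein.

yes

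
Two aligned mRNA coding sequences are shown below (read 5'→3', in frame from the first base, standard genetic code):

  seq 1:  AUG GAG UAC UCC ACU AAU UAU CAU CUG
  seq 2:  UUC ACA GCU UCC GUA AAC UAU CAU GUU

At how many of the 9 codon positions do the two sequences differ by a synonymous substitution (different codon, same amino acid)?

Codon 1: AUG Met / UUC Phe — nonsynonymous.
Codon 2: GAG Glu / ACA Thr — nonsynonymous.
Codon 3: UAC Tyr / GCU Ala — nonsynonymous.
Codon 4: UCC Ser / UCC Ser — identical.
Codon 5: ACU Thr / GUA Val — nonsynonymous.
Codon 6: AAU Asn / AAC Asn — synonymous.
Codon 7: UAU Tyr / UAU Tyr — identical.
Codon 8: CAU His / CAU His — identical.
Codon 9: CUG Leu / GUU Val — nonsynonymous.
Synonymous differences: 1.

1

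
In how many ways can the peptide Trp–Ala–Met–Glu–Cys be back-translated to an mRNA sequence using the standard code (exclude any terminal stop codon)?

Trp: 1 codon.
Ala: 4 codons.
Met: 1 codon.
Glu: 2 codons.
Cys: 2 codons.
1 × 4 × 1 × 2 × 2 = 16.

16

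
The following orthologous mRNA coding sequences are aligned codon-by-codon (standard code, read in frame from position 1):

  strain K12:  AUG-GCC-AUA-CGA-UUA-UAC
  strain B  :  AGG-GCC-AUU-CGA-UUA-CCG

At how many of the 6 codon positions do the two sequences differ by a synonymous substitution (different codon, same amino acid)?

1

Codon 1: AUG Met / AGG Arg — nonsynonymous.
Codon 2: GCC Ala / GCC Ala — identical.
Codon 3: AUA Ile / AUU Ile — synonymous.
Codon 4: CGA Arg / CGA Arg — identical.
Codon 5: UUA Leu / UUA Leu — identical.
Codon 6: UAC Tyr / CCG Pro — nonsynonymous.
Synonymous differences: 1.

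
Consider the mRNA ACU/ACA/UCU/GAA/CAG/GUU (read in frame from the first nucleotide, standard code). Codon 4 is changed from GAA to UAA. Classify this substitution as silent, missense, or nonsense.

Position 10 falls in codon 4: GAA → Glu.
After the substitution the codon is UAA → Stop.
The new codon is a stop codon, so this is a nonsense mutation.

nonsense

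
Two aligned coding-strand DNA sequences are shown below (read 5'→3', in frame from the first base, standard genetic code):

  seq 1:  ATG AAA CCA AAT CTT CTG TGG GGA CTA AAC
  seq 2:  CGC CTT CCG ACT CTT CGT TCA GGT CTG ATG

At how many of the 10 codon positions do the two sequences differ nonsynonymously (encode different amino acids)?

Codon 1: ATG Met / CGC Arg — nonsynonymous.
Codon 2: AAA Lys / CTT Leu — nonsynonymous.
Codon 3: CCA Pro / CCG Pro — synonymous.
Codon 4: AAT Asn / ACT Thr — nonsynonymous.
Codon 5: CTT Leu / CTT Leu — identical.
Codon 6: CTG Leu / CGT Arg — nonsynonymous.
Codon 7: TGG Trp / TCA Ser — nonsynonymous.
Codon 8: GGA Gly / GGT Gly — synonymous.
Codon 9: CTA Leu / CTG Leu — synonymous.
Codon 10: AAC Asn / ATG Met — nonsynonymous.
Nonsynonymous differences: 6.

6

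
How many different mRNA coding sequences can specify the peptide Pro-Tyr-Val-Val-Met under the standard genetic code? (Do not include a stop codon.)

128

Pro: 4 codons.
Tyr: 2 codons.
Val: 4 codons.
Val: 4 codons.
Met: 1 codon.
4 × 2 × 4 × 4 × 1 = 128.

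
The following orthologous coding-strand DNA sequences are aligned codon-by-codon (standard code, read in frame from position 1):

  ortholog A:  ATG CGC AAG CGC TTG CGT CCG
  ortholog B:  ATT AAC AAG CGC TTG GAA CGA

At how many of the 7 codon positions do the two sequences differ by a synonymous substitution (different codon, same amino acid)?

0

Codon 1: ATG Met / ATT Ile — nonsynonymous.
Codon 2: CGC Arg / AAC Asn — nonsynonymous.
Codon 3: AAG Lys / AAG Lys — identical.
Codon 4: CGC Arg / CGC Arg — identical.
Codon 5: TTG Leu / TTG Leu — identical.
Codon 6: CGT Arg / GAA Glu — nonsynonymous.
Codon 7: CCG Pro / CGA Arg — nonsynonymous.
Synonymous differences: 0.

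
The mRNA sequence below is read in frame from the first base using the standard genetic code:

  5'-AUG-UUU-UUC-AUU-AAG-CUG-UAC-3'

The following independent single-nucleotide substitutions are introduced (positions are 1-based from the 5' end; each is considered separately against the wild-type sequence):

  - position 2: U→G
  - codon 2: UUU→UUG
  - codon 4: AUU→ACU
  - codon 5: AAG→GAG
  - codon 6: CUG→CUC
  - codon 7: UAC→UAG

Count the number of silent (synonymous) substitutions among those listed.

1

Codon 1: AUG (Met) → AGG (Arg) — missense.
Codon 2: UUU (Phe) → UUG (Leu) — missense.
Codon 4: AUU (Ile) → ACU (Thr) — missense.
Codon 5: AAG (Lys) → GAG (Glu) — missense.
Codon 6: CUG (Leu) → CUC (Leu) — synonymous.
Codon 7: UAC (Tyr) → UAG (Stop) — nonsense.
Synonymous: 1 of 6.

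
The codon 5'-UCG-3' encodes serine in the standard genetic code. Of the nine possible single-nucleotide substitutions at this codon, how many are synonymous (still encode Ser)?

Position 1: none → 0 synonymous.
Position 2: none → 0 synonymous.
Position 3: UCU, UCC, UCA → 3 synonymous.
Total: 0 + 0 + 3 = 3.

3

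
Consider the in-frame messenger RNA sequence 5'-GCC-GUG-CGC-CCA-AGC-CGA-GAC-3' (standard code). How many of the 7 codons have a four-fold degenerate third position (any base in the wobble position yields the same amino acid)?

Codon 1 GCC (Ala): third position 4-fold.
Codon 2 GUG (Val): third position 4-fold.
Codon 3 CGC (Arg): third position 4-fold.
Codon 4 CCA (Pro): third position 4-fold.
Codon 5 AGC (Ser): third position 2-fold.
Codon 6 CGA (Arg): third position 4-fold.
Codon 7 GAC (Asp): third position 2-fold.
Four-fold degenerate third positions: 5.

5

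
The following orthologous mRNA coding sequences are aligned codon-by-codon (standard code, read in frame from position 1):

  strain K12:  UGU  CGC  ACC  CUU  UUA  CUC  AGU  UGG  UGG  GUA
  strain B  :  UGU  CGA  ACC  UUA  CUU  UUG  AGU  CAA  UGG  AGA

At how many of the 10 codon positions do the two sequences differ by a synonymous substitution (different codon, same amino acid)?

Codon 1: UGU Cys / UGU Cys — identical.
Codon 2: CGC Arg / CGA Arg — synonymous.
Codon 3: ACC Thr / ACC Thr — identical.
Codon 4: CUU Leu / UUA Leu — synonymous.
Codon 5: UUA Leu / CUU Leu — synonymous.
Codon 6: CUC Leu / UUG Leu — synonymous.
Codon 7: AGU Ser / AGU Ser — identical.
Codon 8: UGG Trp / CAA Gln — nonsynonymous.
Codon 9: UGG Trp / UGG Trp — identical.
Codon 10: GUA Val / AGA Arg — nonsynonymous.
Synonymous differences: 4.

4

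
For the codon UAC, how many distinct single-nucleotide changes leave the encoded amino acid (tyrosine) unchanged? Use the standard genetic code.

Position 1: none → 0 synonymous.
Position 2: none → 0 synonymous.
Position 3: UAU → 1 synonymous.
Total: 0 + 0 + 1 = 1.

1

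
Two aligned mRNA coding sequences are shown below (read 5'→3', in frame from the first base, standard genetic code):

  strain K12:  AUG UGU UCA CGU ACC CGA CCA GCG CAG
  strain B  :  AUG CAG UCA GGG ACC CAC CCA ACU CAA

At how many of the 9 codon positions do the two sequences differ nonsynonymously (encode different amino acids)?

4

Codon 1: AUG Met / AUG Met — identical.
Codon 2: UGU Cys / CAG Gln — nonsynonymous.
Codon 3: UCA Ser / UCA Ser — identical.
Codon 4: CGU Arg / GGG Gly — nonsynonymous.
Codon 5: ACC Thr / ACC Thr — identical.
Codon 6: CGA Arg / CAC His — nonsynonymous.
Codon 7: CCA Pro / CCA Pro — identical.
Codon 8: GCG Ala / ACU Thr — nonsynonymous.
Codon 9: CAG Gln / CAA Gln — synonymous.
Nonsynonymous differences: 4.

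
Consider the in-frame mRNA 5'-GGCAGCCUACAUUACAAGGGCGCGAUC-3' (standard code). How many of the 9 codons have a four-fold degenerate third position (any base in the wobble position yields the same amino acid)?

4

Codon 1 GGC (Gly): third position 4-fold.
Codon 2 AGC (Ser): third position 2-fold.
Codon 3 CUA (Leu): third position 4-fold.
Codon 4 CAU (His): third position 2-fold.
Codon 5 UAC (Tyr): third position 2-fold.
Codon 6 AAG (Lys): third position 2-fold.
Codon 7 GGC (Gly): third position 4-fold.
Codon 8 GCG (Ala): third position 4-fold.
Codon 9 AUC (Ile): third position 3-fold.
Four-fold degenerate third positions: 4.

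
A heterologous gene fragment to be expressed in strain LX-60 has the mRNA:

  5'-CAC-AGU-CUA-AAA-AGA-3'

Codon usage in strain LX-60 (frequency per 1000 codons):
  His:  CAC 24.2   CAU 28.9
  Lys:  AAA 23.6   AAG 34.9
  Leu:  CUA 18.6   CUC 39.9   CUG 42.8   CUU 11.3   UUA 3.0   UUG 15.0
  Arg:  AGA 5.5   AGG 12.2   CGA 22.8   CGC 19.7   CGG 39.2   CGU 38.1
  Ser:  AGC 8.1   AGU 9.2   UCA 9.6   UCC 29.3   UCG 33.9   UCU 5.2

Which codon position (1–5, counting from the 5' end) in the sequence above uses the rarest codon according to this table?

5

Codon 1 CAC (His): 24.2 per 1000.
Codon 2 AGU (Ser): 9.2 per 1000.
Codon 3 CUA (Leu): 18.6 per 1000.
Codon 4 AAA (Lys): 23.6 per 1000.
Codon 5 AGA (Arg): 5.5 per 1000.
Lowest frequency is 5.5 at codon 5.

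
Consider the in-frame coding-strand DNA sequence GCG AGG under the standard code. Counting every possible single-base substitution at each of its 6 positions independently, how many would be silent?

5

Codon 1 (GCG, Ala): 3 synonymous substitutions.
Codon 2 (AGG, Arg): 2 synonymous substitutions.
Total: 3 + 2 = 5.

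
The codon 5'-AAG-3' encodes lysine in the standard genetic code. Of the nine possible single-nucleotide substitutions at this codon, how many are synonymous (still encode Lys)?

Position 1: none → 0 synonymous.
Position 2: none → 0 synonymous.
Position 3: AAA → 1 synonymous.
Total: 0 + 0 + 1 = 1.

1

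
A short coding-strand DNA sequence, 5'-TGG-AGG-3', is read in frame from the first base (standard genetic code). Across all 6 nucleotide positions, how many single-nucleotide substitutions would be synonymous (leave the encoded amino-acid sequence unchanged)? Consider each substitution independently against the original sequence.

2

Codon 1 (TGG, Trp): 0 synonymous substitutions.
Codon 2 (AGG, Arg): 2 synonymous substitutions.
Total: 0 + 2 = 2.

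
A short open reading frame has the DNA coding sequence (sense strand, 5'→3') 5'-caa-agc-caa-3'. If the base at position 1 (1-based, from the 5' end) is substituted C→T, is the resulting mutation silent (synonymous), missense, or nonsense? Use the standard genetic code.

nonsense

Position 1 falls in codon 1: CAA → Gln.
After the substitution the codon is TAA → Stop.
The new codon is a stop codon, so this is a nonsense mutation.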